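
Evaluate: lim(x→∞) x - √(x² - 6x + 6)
This is an ∞-∞ indeterminate form.

Combine fractions or rationalize to convert ∞-∞ to 0/0 form:
  lim(x→∞) x - √(x² - 6x + 6) = 3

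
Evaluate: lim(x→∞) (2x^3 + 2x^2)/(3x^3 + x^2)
This is an ∞/∞ indeterminate form.

Apply L'Hôpital's rule: differentiate numerator and denominator separately.
  f(x) = 2·x^3 + 2·x^2   ⇒   f'(x) = 6·x^2 + 4·x
  g(x) = 3·x^3 + x^2   ⇒   g'(x) = 9·x^2 + 2·x
  lim(x→∞) f'(x)/g'(x) = lim(x→∞) (6·x^2 + 4·x)/(9·x^2 + 2·x)
  = 2/3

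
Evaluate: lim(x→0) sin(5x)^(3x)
This is an exponential indeterminate form.

For exponential indeterminate forms, take the natural log:
  Let L = lim(x→0) sin(5x)^(3x)
  Then ln(L) = lim(x→0) [exponent × ln(base)]
  Evaluate using L'Hôpital or standard limits, then exponentiate.
  L = 1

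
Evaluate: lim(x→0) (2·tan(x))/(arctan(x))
This is a 0/0 indeterminate form.

Apply L'Hôpital's rule: differentiate numerator and denominator separately.
  f(x) = 2·tan(x)   ⇒   f'(x) = 2·tan(x)^2 + 2
  g(x) = atan(x)   ⇒   g'(x) = 1/(x^2 + 1)
  lim(x→0) f'(x)/g'(x) = lim(x→0) (2·tan(x)^2 + 2)/(1/(x^2 + 1))
  = 2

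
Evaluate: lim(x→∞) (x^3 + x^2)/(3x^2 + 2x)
This is an ∞/∞ indeterminate form.

Apply L'Hôpital's rule: differentiate numerator and denominator separately.
  f(x) = x^3 + x^2   ⇒   f'(x) = 3·x^2 + 2·x
  g(x) = 3·x^2 + 2·x   ⇒   g'(x) = 6·x + 2
  lim(x→∞) f'(x)/g'(x) = lim(x→∞) (3·x^2 + 2·x)/(6·x + 2)
  = ∞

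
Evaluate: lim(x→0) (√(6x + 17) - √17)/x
This is a standard limit.

Factor or rationalize the expression:
  lim(x→0) (√(6x + 17) - √17)/x = 3·sqrt(17)/17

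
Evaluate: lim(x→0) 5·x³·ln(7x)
This is a 0·∞ indeterminate form.

Rewrite 0·∞ as a quotient (0/0 or ∞/∞ form), then apply L'Hôpital's rule:
  lim(x→0) 5·x³·ln(7x) = 0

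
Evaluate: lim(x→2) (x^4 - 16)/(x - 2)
This is a standard limit.

Factor or rationalize the expression:
  lim(x→2) (x^4 - 16)/(x - 2) = 32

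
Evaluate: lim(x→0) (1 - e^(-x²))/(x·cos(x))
This is a 0/0 indeterminate form.

Apply L'Hôpital's rule: differentiate numerator and denominator separately.
  f(x) = 1 - e^(-x^2)   ⇒   f'(x) = 2·x·e^(-x^2)
  g(x) = x·cos(x)   ⇒   g'(x) = -x·sin(x) + cos(x)
  lim(x→0) f'(x)/g'(x) = lim(x→0) (2·x·e^(-x^2))/(-x·sin(x) + cos(x))
  = 0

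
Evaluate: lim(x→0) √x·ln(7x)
This is a 0·∞ indeterminate form.

Rewrite 0·∞ as a quotient (0/0 or ∞/∞ form), then apply L'Hôpital's rule:
  lim(x→0) √x·ln(7x) = 0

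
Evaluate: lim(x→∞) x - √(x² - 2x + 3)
This is an ∞-∞ indeterminate form.

Combine fractions or rationalize to convert ∞-∞ to 0/0 form:
  lim(x→∞) x - √(x² - 2x + 3) = 1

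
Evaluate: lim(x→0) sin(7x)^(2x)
This is an exponential indeterminate form.

For exponential indeterminate forms, take the natural log:
  Let L = lim(x→0) sin(7x)^(2x)
  Then ln(L) = lim(x→0) [exponent × ln(base)]
  Evaluate using L'Hôpital or standard limits, then exponentiate.
  L = 1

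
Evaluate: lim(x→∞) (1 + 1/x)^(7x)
This is an exponential indeterminate form.

For exponential indeterminate forms, take the natural log:
  Let L = lim(x→∞) (1 + 1/x)^(7x)
  Then ln(L) = lim(x→∞) [exponent × ln(base)]
  Evaluate using L'Hôpital or standard limits, then exponentiate.
  L = e^(7)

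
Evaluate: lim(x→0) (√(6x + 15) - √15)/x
This is a standard limit.

Factor or rationalize the expression:
  lim(x→0) (√(6x + 15) - √15)/x = sqrt(15)/5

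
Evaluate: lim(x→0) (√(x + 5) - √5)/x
This is a standard limit.

Factor or rationalize the expression:
  lim(x→0) (√(x + 5) - √5)/x = sqrt(5)/10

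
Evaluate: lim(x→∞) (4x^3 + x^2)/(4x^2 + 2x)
This is an ∞/∞ indeterminate form.

Apply L'Hôpital's rule: differentiate numerator and denominator separately.
  f(x) = 4·x^3 + x^2   ⇒   f'(x) = 12·x^2 + 2·x
  g(x) = 4·x^2 + 2·x   ⇒   g'(x) = 8·x + 2
  lim(x→∞) f'(x)/g'(x) = lim(x→∞) (12·x^2 + 2·x)/(8·x + 2)
  = ∞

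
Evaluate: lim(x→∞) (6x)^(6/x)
This is an exponential indeterminate form.

For exponential indeterminate forms, take the natural log:
  Let L = lim(x→∞) (6x)^(6/x)
  Then ln(L) = lim(x→∞) [exponent × ln(base)]
  Evaluate using L'Hôpital or standard limits, then exponentiate.
  L = 1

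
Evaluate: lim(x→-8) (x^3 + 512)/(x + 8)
This is a standard limit.

Factor or rationalize the expression:
  lim(x→-8) (x^3 + 512)/(x + 8) = 192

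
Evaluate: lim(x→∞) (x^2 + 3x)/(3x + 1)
This is an ∞/∞ indeterminate form.

Apply L'Hôpital's rule: differentiate numerator and denominator separately.
  f(x) = x^2 + 3·x   ⇒   f'(x) = 2·x + 3
  g(x) = 3·x + 1   ⇒   g'(x) = 3
  lim(x→∞) f'(x)/g'(x) = lim(x→∞) (2·x + 3)/(3)
  = ∞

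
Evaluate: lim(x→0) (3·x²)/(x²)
This is a 0/0 indeterminate form.

Apply L'Hôpital's rule: differentiate numerator and denominator separately.
  f(x) = 3·x^2   ⇒   f'(x) = 6·x
  g(x) = x^2   ⇒   g'(x) = 2·x
  lim(x→0) f'(x)/g'(x) = lim(x→0) (6·x)/(2·x)
  = 3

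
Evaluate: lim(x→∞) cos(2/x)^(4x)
This is an exponential indeterminate form.

For exponential indeterminate forms, take the natural log:
  Let L = lim(x→∞) cos(2/x)^(4x)
  Then ln(L) = lim(x→∞) [exponent × ln(base)]
  Evaluate using L'Hôpital or standard limits, then exponentiate.
  L = 1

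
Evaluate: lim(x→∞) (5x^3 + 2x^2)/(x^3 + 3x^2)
This is an ∞/∞ indeterminate form.

Apply L'Hôpital's rule: differentiate numerator and denominator separately.
  f(x) = 5·x^3 + 2·x^2   ⇒   f'(x) = 15·x^2 + 4·x
  g(x) = x^3 + 3·x^2   ⇒   g'(x) = 3·x^2 + 6·x
  lim(x→∞) f'(x)/g'(x) = lim(x→∞) (15·x^2 + 4·x)/(3·x^2 + 6·x)
  = 5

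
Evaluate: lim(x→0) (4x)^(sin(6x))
This is an exponential indeterminate form.

For exponential indeterminate forms, take the natural log:
  Let L = lim(x→0) (4x)^(sin(6x))
  Then ln(L) = lim(x→0) [exponent × ln(base)]
  Evaluate using L'Hôpital or standard limits, then exponentiate.
  L = 1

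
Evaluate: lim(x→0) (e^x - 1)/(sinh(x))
This is a 0/0 indeterminate form.

Apply L'Hôpital's rule: differentiate numerator and denominator separately.
  f(x) = e^(x) - 1   ⇒   f'(x) = e^(x)
  g(x) = sinh(x)   ⇒   g'(x) = cosh(x)
  lim(x→0) f'(x)/g'(x) = lim(x→0) (e^(x))/(cosh(x))
  = 1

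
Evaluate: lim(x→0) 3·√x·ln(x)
This is a 0·∞ indeterminate form.

Rewrite 0·∞ as a quotient (0/0 or ∞/∞ form), then apply L'Hôpital's rule:
  lim(x→0) 3·√x·ln(x) = 0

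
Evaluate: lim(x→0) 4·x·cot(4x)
This is a 0·∞ indeterminate form.

Rewrite 0·∞ as a quotient (0/0 or ∞/∞ form), then apply L'Hôpital's rule:
  lim(x→0) 4·x·cot(4x) = 1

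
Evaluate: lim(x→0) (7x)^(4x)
This is an exponential indeterminate form.

For exponential indeterminate forms, take the natural log:
  Let L = lim(x→0) (7x)^(4x)
  Then ln(L) = lim(x→0) [exponent × ln(base)]
  Evaluate using L'Hôpital or standard limits, then exponentiate.
  L = 1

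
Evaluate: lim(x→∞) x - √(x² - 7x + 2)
This is an ∞-∞ indeterminate form.

Combine fractions or rationalize to convert ∞-∞ to 0/0 form:
  lim(x→∞) x - √(x² - 7x + 2) = 7/2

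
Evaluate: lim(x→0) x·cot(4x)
This is a 0·∞ indeterminate form.

Rewrite 0·∞ as a quotient (0/0 or ∞/∞ form), then apply L'Hôpital's rule:
  lim(x→0) x·cot(4x) = 1/4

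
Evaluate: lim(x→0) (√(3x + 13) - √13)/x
This is a standard limit.

Factor or rationalize the expression:
  lim(x→0) (√(3x + 13) - √13)/x = 3·sqrt(13)/26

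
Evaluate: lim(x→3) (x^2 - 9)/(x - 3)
This is a standard limit.

Factor or rationalize the expression:
  lim(x→3) (x^2 - 9)/(x - 3) = 6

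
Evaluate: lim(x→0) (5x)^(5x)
This is an exponential indeterminate form.

For exponential indeterminate forms, take the natural log:
  Let L = lim(x→0) (5x)^(5x)
  Then ln(L) = lim(x→0) [exponent × ln(base)]
  Evaluate using L'Hôpital or standard limits, then exponentiate.
  L = 1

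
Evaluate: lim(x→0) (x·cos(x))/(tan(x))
This is a 0/0 indeterminate form.

Apply L'Hôpital's rule: differentiate numerator and denominator separately.
  f(x) = x·cos(x)   ⇒   f'(x) = -x·sin(x) + cos(x)
  g(x) = tan(x)   ⇒   g'(x) = tan(x)^2 + 1
  lim(x→0) f'(x)/g'(x) = lim(x→0) (-x·sin(x) + cos(x))/(tan(x)^2 + 1)
  = 1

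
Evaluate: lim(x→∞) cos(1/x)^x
This is an exponential indeterminate form.

For exponential indeterminate forms, take the natural log:
  Let L = lim(x→∞) cos(1/x)^x
  Then ln(L) = lim(x→∞) [exponent × ln(base)]
  Evaluate using L'Hôpital or standard limits, then exponentiate.
  L = 1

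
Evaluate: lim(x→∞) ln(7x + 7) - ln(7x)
This is an ∞-∞ indeterminate form.

Combine fractions or rationalize to convert ∞-∞ to 0/0 form:
  lim(x→∞) ln(7x + 7) - ln(7x) = 0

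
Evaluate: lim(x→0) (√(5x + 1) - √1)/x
This is a standard limit.

Factor or rationalize the expression:
  lim(x→0) (√(5x + 1) - √1)/x = 5/2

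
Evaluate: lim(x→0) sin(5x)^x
This is an exponential indeterminate form.

For exponential indeterminate forms, take the natural log:
  Let L = lim(x→0) sin(5x)^x
  Then ln(L) = lim(x→0) [exponent × ln(base)]
  Evaluate using L'Hôpital or standard limits, then exponentiate.
  L = 1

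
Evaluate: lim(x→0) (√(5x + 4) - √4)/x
This is a standard limit.

Factor or rationalize the expression:
  lim(x→0) (√(5x + 4) - √4)/x = 5/4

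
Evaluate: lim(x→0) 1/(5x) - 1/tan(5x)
This is an ∞-∞ indeterminate form.

Combine fractions or rationalize to convert ∞-∞ to 0/0 form:
  lim(x→0) 1/(5x) - 1/tan(5x) = 0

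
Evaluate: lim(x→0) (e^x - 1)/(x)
This is a 0/0 indeterminate form.

Apply L'Hôpital's rule: differentiate numerator and denominator separately.
  f(x) = e^(x) - 1   ⇒   f'(x) = e^(x)
  g(x) = x   ⇒   g'(x) = 1
  lim(x→0) f'(x)/g'(x) = lim(x→0) (e^(x))/(1)
  = 1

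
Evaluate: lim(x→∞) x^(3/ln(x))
This is an exponential indeterminate form.

For exponential indeterminate forms, take the natural log:
  Let L = lim(x→∞) x^(3/ln(x))
  Then ln(L) = lim(x→∞) [exponent × ln(base)]
  Evaluate using L'Hôpital or standard limits, then exponentiate.
  L = e^(3)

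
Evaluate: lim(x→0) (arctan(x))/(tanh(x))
This is a 0/0 indeterminate form.

Apply L'Hôpital's rule: differentiate numerator and denominator separately.
  f(x) = atan(x)   ⇒   f'(x) = 1/(x^2 + 1)
  g(x) = tanh(x)   ⇒   g'(x) = 1 - tanh(x)^2
  lim(x→0) f'(x)/g'(x) = lim(x→0) (1/(x^2 + 1))/(1 - tanh(x)^2)
  = 1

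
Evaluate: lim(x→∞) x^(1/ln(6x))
This is an exponential indeterminate form.

For exponential indeterminate forms, take the natural log:
  Let L = lim(x→∞) x^(1/ln(6x))
  Then ln(L) = lim(x→∞) [exponent × ln(base)]
  Evaluate using L'Hôpital or standard limits, then exponentiate.
  L = e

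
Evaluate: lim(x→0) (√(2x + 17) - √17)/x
This is a standard limit.

Factor or rationalize the expression:
  lim(x→0) (√(2x + 17) - √17)/x = sqrt(17)/17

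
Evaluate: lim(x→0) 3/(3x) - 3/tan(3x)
This is an ∞-∞ indeterminate form.

Combine fractions or rationalize to convert ∞-∞ to 0/0 form:
  lim(x→0) 3/(3x) - 3/tan(3x) = 0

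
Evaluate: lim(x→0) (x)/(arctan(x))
This is a 0/0 indeterminate form.

Apply L'Hôpital's rule: differentiate numerator and denominator separately.
  f(x) = x   ⇒   f'(x) = 1
  g(x) = atan(x)   ⇒   g'(x) = 1/(x^2 + 1)
  lim(x→0) f'(x)/g'(x) = lim(x→0) (1)/(1/(x^2 + 1))
  = 1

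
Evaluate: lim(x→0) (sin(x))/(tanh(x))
This is a 0/0 indeterminate form.

Apply L'Hôpital's rule: differentiate numerator and denominator separately.
  f(x) = sin(x)   ⇒   f'(x) = cos(x)
  g(x) = tanh(x)   ⇒   g'(x) = 1 - tanh(x)^2
  lim(x→0) f'(x)/g'(x) = lim(x→0) (cos(x))/(1 - tanh(x)^2)
  = 1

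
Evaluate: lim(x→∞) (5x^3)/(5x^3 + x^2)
This is an ∞/∞ indeterminate form.

Apply L'Hôpital's rule: differentiate numerator and denominator separately.
  f(x) = 5·x^3   ⇒   f'(x) = 15·x^2
  g(x) = 5·x^3 + x^2   ⇒   g'(x) = 15·x^2 + 2·x
  lim(x→∞) f'(x)/g'(x) = lim(x→∞) (15·x^2)/(15·x^2 + 2·x)
  = 1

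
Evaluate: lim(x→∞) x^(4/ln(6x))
This is an exponential indeterminate form.

For exponential indeterminate forms, take the natural log:
  Let L = lim(x→∞) x^(4/ln(6x))
  Then ln(L) = lim(x→∞) [exponent × ln(base)]
  Evaluate using L'Hôpital or standard limits, then exponentiate.
  L = e^(4)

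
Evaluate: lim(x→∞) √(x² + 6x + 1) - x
This is an ∞-∞ indeterminate form.

Combine fractions or rationalize to convert ∞-∞ to 0/0 form:
  lim(x→∞) √(x² + 6x + 1) - x = 3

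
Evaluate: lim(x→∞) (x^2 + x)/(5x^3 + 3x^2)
This is an ∞/∞ indeterminate form.

Apply L'Hôpital's rule: differentiate numerator and denominator separately.
  f(x) = x^2 + x   ⇒   f'(x) = 2·x + 1
  g(x) = 5·x^3 + 3·x^2   ⇒   g'(x) = 15·x^2 + 6·x
  lim(x→∞) f'(x)/g'(x) = lim(x→∞) (2·x + 1)/(15·x^2 + 6·x)
  = 0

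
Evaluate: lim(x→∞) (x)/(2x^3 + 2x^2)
This is an ∞/∞ indeterminate form.

Apply L'Hôpital's rule: differentiate numerator and denominator separately.
  f(x) = x   ⇒   f'(x) = 1
  g(x) = 2·x^3 + 2·x^2   ⇒   g'(x) = 6·x^2 + 4·x
  lim(x→∞) f'(x)/g'(x) = lim(x→∞) (1)/(6·x^2 + 4·x)
  = 0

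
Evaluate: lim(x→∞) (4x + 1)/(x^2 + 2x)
This is an ∞/∞ indeterminate form.

Apply L'Hôpital's rule: differentiate numerator and denominator separately.
  f(x) = 4·x + 1   ⇒   f'(x) = 4
  g(x) = x^2 + 2·x   ⇒   g'(x) = 2·x + 2
  lim(x→∞) f'(x)/g'(x) = lim(x→∞) (4)/(2·x + 2)
  = 0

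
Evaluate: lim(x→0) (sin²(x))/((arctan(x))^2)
This is a 0/0 indeterminate form.

Apply L'Hôpital's rule: differentiate numerator and denominator separately.
  f(x) = sin(x)^2   ⇒   f'(x) = 2·sin(x)·cos(x)
  g(x) = atan(x)^2   ⇒   g'(x) = 2·atan(x)/(x^2 + 1)
  lim(x→0) f'(x)/g'(x) = lim(x→0) (2·sin(x)·cos(x))/(2·atan(x)/(x^2 + 1))
  = 1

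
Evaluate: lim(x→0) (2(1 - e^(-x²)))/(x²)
This is a 0/0 indeterminate form.

Apply L'Hôpital's rule: differentiate numerator and denominator separately.
  f(x) = 2 - 2·e^(-x^2)   ⇒   f'(x) = 4·x·e^(-x^2)
  g(x) = x^2   ⇒   g'(x) = 2·x
  lim(x→0) f'(x)/g'(x) = lim(x→0) (4·x·e^(-x^2))/(2·x)
  = 2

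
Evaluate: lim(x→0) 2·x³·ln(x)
This is a 0·∞ indeterminate form.

Rewrite 0·∞ as a quotient (0/0 or ∞/∞ form), then apply L'Hôpital's rule:
  lim(x→0) 2·x³·ln(x) = 0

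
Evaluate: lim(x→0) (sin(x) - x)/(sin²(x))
This is a 0/0 indeterminate form.

Apply L'Hôpital's rule: differentiate numerator and denominator separately.
  f(x) = -x + sin(x)   ⇒   f'(x) = cos(x) - 1
  g(x) = sin(x)^2   ⇒   g'(x) = 2·sin(x)·cos(x)
  lim(x→0) f'(x)/g'(x) = lim(x→0) (cos(x) - 1)/(2·sin(x)·cos(x))
  = 0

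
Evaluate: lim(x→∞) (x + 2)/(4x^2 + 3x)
This is an ∞/∞ indeterminate form.

Apply L'Hôpital's rule: differentiate numerator and denominator separately.
  f(x) = x + 2   ⇒   f'(x) = 1
  g(x) = 4·x^2 + 3·x   ⇒   g'(x) = 8·x + 3
  lim(x→∞) f'(x)/g'(x) = lim(x→∞) (1)/(8·x + 3)
  = 0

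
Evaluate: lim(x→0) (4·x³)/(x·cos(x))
This is a 0/0 indeterminate form.

Apply L'Hôpital's rule: differentiate numerator and denominator separately.
  f(x) = 4·x^3   ⇒   f'(x) = 12·x^2
  g(x) = x·cos(x)   ⇒   g'(x) = -x·sin(x) + cos(x)
  lim(x→0) f'(x)/g'(x) = lim(x→0) (12·x^2)/(-x·sin(x) + cos(x))
  = 0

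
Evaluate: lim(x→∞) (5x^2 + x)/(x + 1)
This is an ∞/∞ indeterminate form.

Apply L'Hôpital's rule: differentiate numerator and denominator separately.
  f(x) = 5·x^2 + x   ⇒   f'(x) = 10·x + 1
  g(x) = x + 1   ⇒   g'(x) = 1
  lim(x→∞) f'(x)/g'(x) = lim(x→∞) (10·x + 1)/(1)
  = ∞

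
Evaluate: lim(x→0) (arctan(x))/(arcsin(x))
This is a 0/0 indeterminate form.

Apply L'Hôpital's rule: differentiate numerator and denominator separately.
  f(x) = atan(x)   ⇒   f'(x) = 1/(x^2 + 1)
  g(x) = asin(x)   ⇒   g'(x) = 1/sqrt(1 - x^2)
  lim(x→0) f'(x)/g'(x) = lim(x→0) (1/(x^2 + 1))/(1/sqrt(1 - x^2))
  = 1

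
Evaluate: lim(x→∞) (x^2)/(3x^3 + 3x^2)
This is an ∞/∞ indeterminate form.

Apply L'Hôpital's rule: differentiate numerator and denominator separately.
  f(x) = x^2   ⇒   f'(x) = 2·x
  g(x) = 3·x^3 + 3·x^2   ⇒   g'(x) = 9·x^2 + 6·x
  lim(x→∞) f'(x)/g'(x) = lim(x→∞) (2·x)/(9·x^2 + 6·x)
  = 0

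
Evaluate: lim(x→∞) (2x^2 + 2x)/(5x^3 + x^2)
This is an ∞/∞ indeterminate form.

Apply L'Hôpital's rule: differentiate numerator and denominator separately.
  f(x) = 2·x^2 + 2·x   ⇒   f'(x) = 4·x + 2
  g(x) = 5·x^3 + x^2   ⇒   g'(x) = 15·x^2 + 2·x
  lim(x→∞) f'(x)/g'(x) = lim(x→∞) (4·x + 2)/(15·x^2 + 2·x)
  = 0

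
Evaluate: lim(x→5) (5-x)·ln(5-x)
This is a 0·∞ indeterminate form.

Rewrite 0·∞ as a quotient (0/0 or ∞/∞ form), then apply L'Hôpital's rule:
  lim(x→5) (5-x)·ln(5-x) = 0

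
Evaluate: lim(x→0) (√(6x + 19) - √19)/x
This is a standard limit.

Factor or rationalize the expression:
  lim(x→0) (√(6x + 19) - √19)/x = 3·sqrt(19)/19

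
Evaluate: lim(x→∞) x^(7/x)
This is an exponential indeterminate form.

For exponential indeterminate forms, take the natural log:
  Let L = lim(x→∞) x^(7/x)
  Then ln(L) = lim(x→∞) [exponent × ln(base)]
  Evaluate using L'Hôpital or standard limits, then exponentiate.
  L = 1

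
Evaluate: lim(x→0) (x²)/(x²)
This is a 0/0 indeterminate form.

Apply L'Hôpital's rule: differentiate numerator and denominator separately.
  f(x) = x^2   ⇒   f'(x) = 2·x
  g(x) = x^2   ⇒   g'(x) = 2·x
  lim(x→0) f'(x)/g'(x) = lim(x→0) (2·x)/(2·x)
  = 1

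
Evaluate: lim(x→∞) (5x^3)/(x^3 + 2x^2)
This is an ∞/∞ indeterminate form.

Apply L'Hôpital's rule: differentiate numerator and denominator separately.
  f(x) = 5·x^3   ⇒   f'(x) = 15·x^2
  g(x) = x^3 + 2·x^2   ⇒   g'(x) = 3·x^2 + 4·x
  lim(x→∞) f'(x)/g'(x) = lim(x→∞) (15·x^2)/(3·x^2 + 4·x)
  = 5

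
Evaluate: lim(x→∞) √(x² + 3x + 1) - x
This is an ∞-∞ indeterminate form.

Combine fractions or rationalize to convert ∞-∞ to 0/0 form:
  lim(x→∞) √(x² + 3x + 1) - x = 3/2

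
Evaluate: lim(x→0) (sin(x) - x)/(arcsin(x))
This is a 0/0 indeterminate form.

Apply L'Hôpital's rule: differentiate numerator and denominator separately.
  f(x) = -x + sin(x)   ⇒   f'(x) = cos(x) - 1
  g(x) = asin(x)   ⇒   g'(x) = 1/sqrt(1 - x^2)
  lim(x→0) f'(x)/g'(x) = lim(x→0) (cos(x) - 1)/(1/sqrt(1 - x^2))
  = 0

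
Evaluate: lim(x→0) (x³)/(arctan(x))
This is a 0/0 indeterminate form.

Apply L'Hôpital's rule: differentiate numerator and denominator separately.
  f(x) = x^3   ⇒   f'(x) = 3·x^2
  g(x) = atan(x)   ⇒   g'(x) = 1/(x^2 + 1)
  lim(x→0) f'(x)/g'(x) = lim(x→0) (3·x^2)/(1/(x^2 + 1))
  = 0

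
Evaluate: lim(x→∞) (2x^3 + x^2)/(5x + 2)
This is an ∞/∞ indeterminate form.

Apply L'Hôpital's rule: differentiate numerator and denominator separately.
  f(x) = 2·x^3 + x^2   ⇒   f'(x) = 6·x^2 + 2·x
  g(x) = 5·x + 2   ⇒   g'(x) = 5
  lim(x→∞) f'(x)/g'(x) = lim(x→∞) (6·x^2 + 2·x)/(5)
  = ∞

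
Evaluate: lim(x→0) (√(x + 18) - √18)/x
This is a standard limit.

Factor or rationalize the expression:
  lim(x→0) (√(x + 18) - √18)/x = sqrt(2)/12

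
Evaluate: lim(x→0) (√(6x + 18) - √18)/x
This is a standard limit.

Factor or rationalize the expression:
  lim(x→0) (√(6x + 18) - √18)/x = sqrt(2)/2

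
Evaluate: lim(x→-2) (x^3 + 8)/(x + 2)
This is a standard limit.

Factor or rationalize the expression:
  lim(x→-2) (x^3 + 8)/(x + 2) = 12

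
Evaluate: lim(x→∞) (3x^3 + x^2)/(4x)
This is an ∞/∞ indeterminate form.

Apply L'Hôpital's rule: differentiate numerator and denominator separately.
  f(x) = 3·x^3 + x^2   ⇒   f'(x) = 9·x^2 + 2·x
  g(x) = 4·x   ⇒   g'(x) = 4
  lim(x→∞) f'(x)/g'(x) = lim(x→∞) (9·x^2 + 2·x)/(4)
  = ∞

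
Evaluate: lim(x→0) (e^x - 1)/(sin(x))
This is a 0/0 indeterminate form.

Apply L'Hôpital's rule: differentiate numerator and denominator separately.
  f(x) = e^(x) - 1   ⇒   f'(x) = e^(x)
  g(x) = sin(x)   ⇒   g'(x) = cos(x)
  lim(x→0) f'(x)/g'(x) = lim(x→0) (e^(x))/(cos(x))
  = 1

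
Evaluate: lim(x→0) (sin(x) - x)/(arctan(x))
This is a 0/0 indeterminate form.

Apply L'Hôpital's rule: differentiate numerator and denominator separately.
  f(x) = -x + sin(x)   ⇒   f'(x) = cos(x) - 1
  g(x) = atan(x)   ⇒   g'(x) = 1/(x^2 + 1)
  lim(x→0) f'(x)/g'(x) = lim(x→0) (cos(x) - 1)/(1/(x^2 + 1))
  = 0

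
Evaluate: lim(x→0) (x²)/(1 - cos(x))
This is a 0/0 indeterminate form.

Apply L'Hôpital's rule: differentiate numerator and denominator separately.
  f(x) = x^2   ⇒   f'(x) = 2·x
  g(x) = 1 - cos(x)   ⇒   g'(x) = sin(x)
  lim(x→0) f'(x)/g'(x) = lim(x→0) (2·x)/(sin(x))
  = 2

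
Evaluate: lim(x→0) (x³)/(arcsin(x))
This is a 0/0 indeterminate form.

Apply L'Hôpital's rule: differentiate numerator and denominator separately.
  f(x) = x^3   ⇒   f'(x) = 3·x^2
  g(x) = asin(x)   ⇒   g'(x) = 1/sqrt(1 - x^2)
  lim(x→0) f'(x)/g'(x) = lim(x→0) (3·x^2)/(1/sqrt(1 - x^2))
  = 0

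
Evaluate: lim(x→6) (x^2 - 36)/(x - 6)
This is a standard limit.

Factor or rationalize the expression:
  lim(x→6) (x^2 - 36)/(x - 6) = 12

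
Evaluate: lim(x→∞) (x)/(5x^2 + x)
This is an ∞/∞ indeterminate form.

Apply L'Hôpital's rule: differentiate numerator and denominator separately.
  f(x) = x   ⇒   f'(x) = 1
  g(x) = 5·x^2 + x   ⇒   g'(x) = 10·x + 1
  lim(x→∞) f'(x)/g'(x) = lim(x→∞) (1)/(10·x + 1)
  = 0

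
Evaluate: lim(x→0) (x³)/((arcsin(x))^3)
This is a 0/0 indeterminate form.

Apply L'Hôpital's rule: differentiate numerator and denominator separately.
  f(x) = x^3   ⇒   f'(x) = 3·x^2
  g(x) = asin(x)^3   ⇒   g'(x) = 3·asin(x)^2/sqrt(1 - x^2)
  lim(x→0) f'(x)/g'(x) = lim(x→0) (3·x^2)/(3·asin(x)^2/sqrt(1 - x^2))
  = 1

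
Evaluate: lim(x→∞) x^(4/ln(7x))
This is an exponential indeterminate form.

For exponential indeterminate forms, take the natural log:
  Let L = lim(x→∞) x^(4/ln(7x))
  Then ln(L) = lim(x→∞) [exponent × ln(base)]
  Evaluate using L'Hôpital or standard limits, then exponentiate.
  L = e^(4)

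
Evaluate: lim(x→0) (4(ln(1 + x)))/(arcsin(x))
This is a 0/0 indeterminate form.

Apply L'Hôpital's rule: differentiate numerator and denominator separately.
  f(x) = 4·ln(x + 1)   ⇒   f'(x) = 4/(x + 1)
  g(x) = asin(x)   ⇒   g'(x) = 1/sqrt(1 - x^2)
  lim(x→0) f'(x)/g'(x) = lim(x→0) (4/(x + 1))/(1/sqrt(1 - x^2))
  = 4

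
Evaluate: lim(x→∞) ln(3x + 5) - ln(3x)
This is an ∞-∞ indeterminate form.

Combine fractions or rationalize to convert ∞-∞ to 0/0 form:
  lim(x→∞) ln(3x + 5) - ln(3x) = 0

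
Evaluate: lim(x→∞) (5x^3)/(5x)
This is an ∞/∞ indeterminate form.

Apply L'Hôpital's rule: differentiate numerator and denominator separately.
  f(x) = 5·x^3   ⇒   f'(x) = 15·x^2
  g(x) = 5·x   ⇒   g'(x) = 5
  lim(x→∞) f'(x)/g'(x) = lim(x→∞) (15·x^2)/(5)
  = ∞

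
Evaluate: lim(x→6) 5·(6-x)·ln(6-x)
This is a 0·∞ indeterminate form.

Rewrite 0·∞ as a quotient (0/0 or ∞/∞ form), then apply L'Hôpital's rule:
  lim(x→6) 5·(6-x)·ln(6-x) = 0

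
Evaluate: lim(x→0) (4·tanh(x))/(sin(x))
This is a 0/0 indeterminate form.

Apply L'Hôpital's rule: differentiate numerator and denominator separately.
  f(x) = 4·tanh(x)   ⇒   f'(x) = 4 - 4·tanh(x)^2
  g(x) = sin(x)   ⇒   g'(x) = cos(x)
  lim(x→0) f'(x)/g'(x) = lim(x→0) (4 - 4·tanh(x)^2)/(cos(x))
  = 4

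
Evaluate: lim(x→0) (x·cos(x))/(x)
This is a 0/0 indeterminate form.

Apply L'Hôpital's rule: differentiate numerator and denominator separately.
  f(x) = x·cos(x)   ⇒   f'(x) = -x·sin(x) + cos(x)
  g(x) = x   ⇒   g'(x) = 1
  lim(x→0) f'(x)/g'(x) = lim(x→0) (-x·sin(x) + cos(x))/(1)
  = 1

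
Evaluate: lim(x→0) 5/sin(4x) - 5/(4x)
This is an ∞-∞ indeterminate form.

Combine fractions or rationalize to convert ∞-∞ to 0/0 form:
  lim(x→0) 5/sin(4x) - 5/(4x) = 0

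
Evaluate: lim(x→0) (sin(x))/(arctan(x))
This is a 0/0 indeterminate form.

Apply L'Hôpital's rule: differentiate numerator and denominator separately.
  f(x) = sin(x)   ⇒   f'(x) = cos(x)
  g(x) = atan(x)   ⇒   g'(x) = 1/(x^2 + 1)
  lim(x→0) f'(x)/g'(x) = lim(x→0) (cos(x))/(1/(x^2 + 1))
  = 1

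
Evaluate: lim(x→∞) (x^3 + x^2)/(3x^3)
This is an ∞/∞ indeterminate form.

Apply L'Hôpital's rule: differentiate numerator and denominator separately.
  f(x) = x^3 + x^2   ⇒   f'(x) = 3·x^2 + 2·x
  g(x) = 3·x^3   ⇒   g'(x) = 9·x^2
  lim(x→∞) f'(x)/g'(x) = lim(x→∞) (3·x^2 + 2·x)/(9·x^2)
  = 1/3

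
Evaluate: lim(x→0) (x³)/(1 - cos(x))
This is a 0/0 indeterminate form.

Apply L'Hôpital's rule: differentiate numerator and denominator separately.
  f(x) = x^3   ⇒   f'(x) = 3·x^2
  g(x) = 1 - cos(x)   ⇒   g'(x) = sin(x)
  lim(x→0) f'(x)/g'(x) = lim(x→0) (3·x^2)/(sin(x))
  = 0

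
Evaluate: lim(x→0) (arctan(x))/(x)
This is a 0/0 indeterminate form.

Apply L'Hôpital's rule: differentiate numerator and denominator separately.
  f(x) = atan(x)   ⇒   f'(x) = 1/(x^2 + 1)
  g(x) = x   ⇒   g'(x) = 1
  lim(x→0) f'(x)/g'(x) = lim(x→0) (1/(x^2 + 1))/(1)
  = 1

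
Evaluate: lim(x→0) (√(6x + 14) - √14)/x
This is a standard limit.

Factor or rationalize the expression:
  lim(x→0) (√(6x + 14) - √14)/x = 3·sqrt(14)/14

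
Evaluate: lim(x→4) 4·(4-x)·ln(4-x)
This is a 0·∞ indeterminate form.

Rewrite 0·∞ as a quotient (0/0 or ∞/∞ form), then apply L'Hôpital's rule:
  lim(x→4) 4·(4-x)·ln(4-x) = 0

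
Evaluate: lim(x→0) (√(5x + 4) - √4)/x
This is a standard limit.

Factor or rationalize the expression:
  lim(x→0) (√(5x + 4) - √4)/x = 5/4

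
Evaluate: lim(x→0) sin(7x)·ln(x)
This is a 0·∞ indeterminate form.

Rewrite 0·∞ as a quotient (0/0 or ∞/∞ form), then apply L'Hôpital's rule:
  lim(x→0) sin(7x)·ln(x) = 0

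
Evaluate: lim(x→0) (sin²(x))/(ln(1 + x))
This is a 0/0 indeterminate form.

Apply L'Hôpital's rule: differentiate numerator and denominator separately.
  f(x) = sin(x)^2   ⇒   f'(x) = 2·sin(x)·cos(x)
  g(x) = ln(x + 1)   ⇒   g'(x) = 1/(x + 1)
  lim(x→0) f'(x)/g'(x) = lim(x→0) (2·sin(x)·cos(x))/(1/(x + 1))
  = 0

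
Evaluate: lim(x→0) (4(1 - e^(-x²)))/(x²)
This is a 0/0 indeterminate form.

Apply L'Hôpital's rule: differentiate numerator and denominator separately.
  f(x) = 4 - 4·e^(-x^2)   ⇒   f'(x) = 8·x·e^(-x^2)
  g(x) = x^2   ⇒   g'(x) = 2·x
  lim(x→0) f'(x)/g'(x) = lim(x→0) (8·x·e^(-x^2))/(2·x)
  = 4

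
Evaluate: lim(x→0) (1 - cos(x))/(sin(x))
This is a 0/0 indeterminate form.

Apply L'Hôpital's rule: differentiate numerator and denominator separately.
  f(x) = 1 - cos(x)   ⇒   f'(x) = sin(x)
  g(x) = sin(x)   ⇒   g'(x) = cos(x)
  lim(x→0) f'(x)/g'(x) = lim(x→0) (sin(x))/(cos(x))
  = 0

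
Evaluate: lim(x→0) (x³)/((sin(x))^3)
This is a 0/0 indeterminate form.

Apply L'Hôpital's rule: differentiate numerator and denominator separately.
  f(x) = x^3   ⇒   f'(x) = 3·x^2
  g(x) = sin(x)^3   ⇒   g'(x) = 3·sin(x)^2·cos(x)
  lim(x→0) f'(x)/g'(x) = lim(x→0) (3·x^2)/(3·sin(x)^2·cos(x))
  = 1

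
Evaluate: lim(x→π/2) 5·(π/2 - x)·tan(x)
This is a 0·∞ indeterminate form.

Rewrite 0·∞ as a quotient (0/0 or ∞/∞ form), then apply L'Hôpital's rule:
  lim(x→π/2) 5·(π/2 - x)·tan(x) = 5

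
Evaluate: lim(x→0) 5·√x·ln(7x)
This is a 0·∞ indeterminate form.

Rewrite 0·∞ as a quotient (0/0 or ∞/∞ form), then apply L'Hôpital's rule:
  lim(x→0) 5·√x·ln(7x) = 0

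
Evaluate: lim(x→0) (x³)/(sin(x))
This is a 0/0 indeterminate form.

Apply L'Hôpital's rule: differentiate numerator and denominator separately.
  f(x) = x^3   ⇒   f'(x) = 3·x^2
  g(x) = sin(x)   ⇒   g'(x) = cos(x)
  lim(x→0) f'(x)/g'(x) = lim(x→0) (3·x^2)/(cos(x))
  = 0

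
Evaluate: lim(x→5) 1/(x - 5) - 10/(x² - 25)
This is an ∞-∞ indeterminate form.

Combine fractions or rationalize to convert ∞-∞ to 0/0 form:
  lim(x→5) 1/(x - 5) - 10/(x² - 25) = 1/10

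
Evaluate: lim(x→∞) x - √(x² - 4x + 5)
This is an ∞-∞ indeterminate form.

Combine fractions or rationalize to convert ∞-∞ to 0/0 form:
  lim(x→∞) x - √(x² - 4x + 5) = 2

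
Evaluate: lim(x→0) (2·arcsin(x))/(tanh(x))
This is a 0/0 indeterminate form.

Apply L'Hôpital's rule: differentiate numerator and denominator separately.
  f(x) = 2·asin(x)   ⇒   f'(x) = 2/sqrt(1 - x^2)
  g(x) = tanh(x)   ⇒   g'(x) = 1 - tanh(x)^2
  lim(x→0) f'(x)/g'(x) = lim(x→0) (2/sqrt(1 - x^2))/(1 - tanh(x)^2)
  = 2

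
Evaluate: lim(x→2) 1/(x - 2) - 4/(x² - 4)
This is an ∞-∞ indeterminate form.

Combine fractions or rationalize to convert ∞-∞ to 0/0 form:
  lim(x→2) 1/(x - 2) - 4/(x² - 4) = 1/4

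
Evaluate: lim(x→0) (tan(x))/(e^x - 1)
This is a 0/0 indeterminate form.

Apply L'Hôpital's rule: differentiate numerator and denominator separately.
  f(x) = tan(x)   ⇒   f'(x) = tan(x)^2 + 1
  g(x) = e^(x) - 1   ⇒   g'(x) = e^(x)
  lim(x→0) f'(x)/g'(x) = lim(x→0) (tan(x)^2 + 1)/(e^(x))
  = 1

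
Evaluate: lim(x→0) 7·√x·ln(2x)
This is a 0·∞ indeterminate form.

Rewrite 0·∞ as a quotient (0/0 or ∞/∞ form), then apply L'Hôpital's rule:
  lim(x→0) 7·√x·ln(2x) = 0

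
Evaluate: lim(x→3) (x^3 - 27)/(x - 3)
This is a standard limit.

Factor or rationalize the expression:
  lim(x→3) (x^3 - 27)/(x - 3) = 27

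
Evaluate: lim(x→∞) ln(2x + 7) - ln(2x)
This is an ∞-∞ indeterminate form.

Combine fractions or rationalize to convert ∞-∞ to 0/0 form:
  lim(x→∞) ln(2x + 7) - ln(2x) = 0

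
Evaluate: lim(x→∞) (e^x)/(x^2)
This is an ∞/∞ indeterminate form.

Apply L'Hôpital's rule: differentiate numerator and denominator separately.
  f(x) = e^(x)   ⇒   f'(x) = e^(x)
  g(x) = x^2   ⇒   g'(x) = 2·x
  lim(x→∞) f'(x)/g'(x) = lim(x→∞) (e^(x))/(2·x)
  = ∞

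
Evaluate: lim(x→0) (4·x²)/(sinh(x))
This is a 0/0 indeterminate form.

Apply L'Hôpital's rule: differentiate numerator and denominator separately.
  f(x) = 4·x^2   ⇒   f'(x) = 8·x
  g(x) = sinh(x)   ⇒   g'(x) = cosh(x)
  lim(x→0) f'(x)/g'(x) = lim(x→0) (8·x)/(cosh(x))
  = 0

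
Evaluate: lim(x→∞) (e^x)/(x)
This is an ∞/∞ indeterminate form.

Apply L'Hôpital's rule: differentiate numerator and denominator separately.
  f(x) = e^(x)   ⇒   f'(x) = e^(x)
  g(x) = x   ⇒   g'(x) = 1
  lim(x→∞) f'(x)/g'(x) = lim(x→∞) (e^(x))/(1)
  = ∞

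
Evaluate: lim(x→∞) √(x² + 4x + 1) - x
This is an ∞-∞ indeterminate form.

Combine fractions or rationalize to convert ∞-∞ to 0/0 form:
  lim(x→∞) √(x² + 4x + 1) - x = 2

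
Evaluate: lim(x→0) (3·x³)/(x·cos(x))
This is a 0/0 indeterminate form.

Apply L'Hôpital's rule: differentiate numerator and denominator separately.
  f(x) = 3·x^3   ⇒   f'(x) = 9·x^2
  g(x) = x·cos(x)   ⇒   g'(x) = -x·sin(x) + cos(x)
  lim(x→0) f'(x)/g'(x) = lim(x→0) (9·x^2)/(-x·sin(x) + cos(x))
  = 0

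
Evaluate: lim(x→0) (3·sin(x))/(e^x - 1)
This is a 0/0 indeterminate form.

Apply L'Hôpital's rule: differentiate numerator and denominator separately.
  f(x) = 3·sin(x)   ⇒   f'(x) = 3·cos(x)
  g(x) = e^(x) - 1   ⇒   g'(x) = e^(x)
  lim(x→0) f'(x)/g'(x) = lim(x→0) (3·cos(x))/(e^(x))
  = 3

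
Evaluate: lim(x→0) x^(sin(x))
This is an exponential indeterminate form.

For exponential indeterminate forms, take the natural log:
  Let L = lim(x→0) x^(sin(x))
  Then ln(L) = lim(x→0) [exponent × ln(base)]
  Evaluate using L'Hôpital or standard limits, then exponentiate.
  L = 1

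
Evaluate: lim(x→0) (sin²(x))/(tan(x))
This is a 0/0 indeterminate form.

Apply L'Hôpital's rule: differentiate numerator and denominator separately.
  f(x) = sin(x)^2   ⇒   f'(x) = 2·sin(x)·cos(x)
  g(x) = tan(x)   ⇒   g'(x) = tan(x)^2 + 1
  lim(x→0) f'(x)/g'(x) = lim(x→0) (2·sin(x)·cos(x))/(tan(x)^2 + 1)
  = 0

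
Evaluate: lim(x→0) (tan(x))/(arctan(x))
This is a 0/0 indeterminate form.

Apply L'Hôpital's rule: differentiate numerator and denominator separately.
  f(x) = tan(x)   ⇒   f'(x) = tan(x)^2 + 1
  g(x) = atan(x)   ⇒   g'(x) = 1/(x^2 + 1)
  lim(x→0) f'(x)/g'(x) = lim(x→0) (tan(x)^2 + 1)/(1/(x^2 + 1))
  = 1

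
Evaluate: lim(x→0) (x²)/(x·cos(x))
This is a 0/0 indeterminate form.

Apply L'Hôpital's rule: differentiate numerator and denominator separately.
  f(x) = x^2   ⇒   f'(x) = 2·x
  g(x) = x·cos(x)   ⇒   g'(x) = -x·sin(x) + cos(x)
  lim(x→0) f'(x)/g'(x) = lim(x→0) (2·x)/(-x·sin(x) + cos(x))
  = 0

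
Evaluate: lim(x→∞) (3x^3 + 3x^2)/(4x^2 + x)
This is an ∞/∞ indeterminate form.

Apply L'Hôpital's rule: differentiate numerator and denominator separately.
  f(x) = 3·x^3 + 3·x^2   ⇒   f'(x) = 9·x^2 + 6·x
  g(x) = 4·x^2 + x   ⇒   g'(x) = 8·x + 1
  lim(x→∞) f'(x)/g'(x) = lim(x→∞) (9·x^2 + 6·x)/(8·x + 1)
  = ∞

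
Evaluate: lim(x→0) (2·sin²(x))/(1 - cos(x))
This is a 0/0 indeterminate form.

Apply L'Hôpital's rule: differentiate numerator and denominator separately.
  f(x) = 2·sin(x)^2   ⇒   f'(x) = 4·sin(x)·cos(x)
  g(x) = 1 - cos(x)   ⇒   g'(x) = sin(x)
  lim(x→0) f'(x)/g'(x) = lim(x→0) (4·sin(x)·cos(x))/(sin(x))
  = 4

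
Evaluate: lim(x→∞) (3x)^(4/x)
This is an exponential indeterminate form.

For exponential indeterminate forms, take the natural log:
  Let L = lim(x→∞) (3x)^(4/x)
  Then ln(L) = lim(x→∞) [exponent × ln(base)]
  Evaluate using L'Hôpital or standard limits, then exponentiate.
  L = 1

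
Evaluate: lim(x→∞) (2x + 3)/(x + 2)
This is an ∞/∞ indeterminate form.

Apply L'Hôpital's rule: differentiate numerator and denominator separately.
  f(x) = 2·x + 3   ⇒   f'(x) = 2
  g(x) = x + 2   ⇒   g'(x) = 1
  lim(x→∞) f'(x)/g'(x) = lim(x→∞) (2)/(1)
  = 2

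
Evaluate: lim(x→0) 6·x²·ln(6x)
This is a 0·∞ indeterminate form.

Rewrite 0·∞ as a quotient (0/0 or ∞/∞ form), then apply L'Hôpital's rule:
  lim(x→0) 6·x²·ln(6x) = 0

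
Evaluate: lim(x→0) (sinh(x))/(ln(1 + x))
This is a 0/0 indeterminate form.

Apply L'Hôpital's rule: differentiate numerator and denominator separately.
  f(x) = sinh(x)   ⇒   f'(x) = cosh(x)
  g(x) = ln(x + 1)   ⇒   g'(x) = 1/(x + 1)
  lim(x→0) f'(x)/g'(x) = lim(x→0) (cosh(x))/(1/(x + 1))
  = 1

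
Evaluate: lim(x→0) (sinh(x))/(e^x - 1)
This is a 0/0 indeterminate form.

Apply L'Hôpital's rule: differentiate numerator and denominator separately.
  f(x) = sinh(x)   ⇒   f'(x) = cosh(x)
  g(x) = e^(x) - 1   ⇒   g'(x) = e^(x)
  lim(x→0) f'(x)/g'(x) = lim(x→0) (cosh(x))/(e^(x))
  = 1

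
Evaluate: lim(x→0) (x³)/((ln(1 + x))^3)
This is a 0/0 indeterminate form.

Apply L'Hôpital's rule: differentiate numerator and denominator separately.
  f(x) = x^3   ⇒   f'(x) = 3·x^2
  g(x) = ln(x + 1)^3   ⇒   g'(x) = 3·ln(x + 1)^2/(x + 1)
  lim(x→0) f'(x)/g'(x) = lim(x→0) (3·x^2)/(3·ln(x + 1)^2/(x + 1))
  = 1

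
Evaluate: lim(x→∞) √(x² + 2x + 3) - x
This is an ∞-∞ indeterminate form.

Combine fractions or rationalize to convert ∞-∞ to 0/0 form:
  lim(x→∞) √(x² + 2x + 3) - x = 1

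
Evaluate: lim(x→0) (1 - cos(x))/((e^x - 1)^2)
This is a 0/0 indeterminate form.

Apply L'Hôpital's rule: differentiate numerator and denominator separately.
  f(x) = 1 - cos(x)   ⇒   f'(x) = sin(x)
  g(x) = (e^(x) - 1)^2   ⇒   g'(x) = 2·(e^(x) - 1)·e^(x)
  lim(x→0) f'(x)/g'(x) = lim(x→0) (sin(x))/(2·(e^(x) - 1)·e^(x))
  = 1/2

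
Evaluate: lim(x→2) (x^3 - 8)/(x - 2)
This is a standard limit.

Factor or rationalize the expression:
  lim(x→2) (x^3 - 8)/(x - 2) = 12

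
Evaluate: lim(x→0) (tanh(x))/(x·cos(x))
This is a 0/0 indeterminate form.

Apply L'Hôpital's rule: differentiate numerator and denominator separately.
  f(x) = tanh(x)   ⇒   f'(x) = 1 - tanh(x)^2
  g(x) = x·cos(x)   ⇒   g'(x) = -x·sin(x) + cos(x)
  lim(x→0) f'(x)/g'(x) = lim(x→0) (1 - tanh(x)^2)/(-x·sin(x) + cos(x))
  = 1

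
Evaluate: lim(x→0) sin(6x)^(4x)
This is an exponential indeterminate form.

For exponential indeterminate forms, take the natural log:
  Let L = lim(x→0) sin(6x)^(4x)
  Then ln(L) = lim(x→0) [exponent × ln(base)]
  Evaluate using L'Hôpital or standard limits, then exponentiate.
  L = 1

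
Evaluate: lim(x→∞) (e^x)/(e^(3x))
This is an ∞/∞ indeterminate form.

Apply L'Hôpital's rule: differentiate numerator and denominator separately.
  f(x) = e^(x)   ⇒   f'(x) = e^(x)
  g(x) = e^(3·x)   ⇒   g'(x) = 3·e^(3·x)
  lim(x→∞) f'(x)/g'(x) = lim(x→∞) (e^(x))/(3·e^(3·x))
  = 0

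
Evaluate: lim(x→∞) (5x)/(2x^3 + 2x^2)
This is an ∞/∞ indeterminate form.

Apply L'Hôpital's rule: differentiate numerator and denominator separately.
  f(x) = 5·x   ⇒   f'(x) = 5
  g(x) = 2·x^3 + 2·x^2   ⇒   g'(x) = 6·x^2 + 4·x
  lim(x→∞) f'(x)/g'(x) = lim(x→∞) (5)/(6·x^2 + 4·x)
  = 0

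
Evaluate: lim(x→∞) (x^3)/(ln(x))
This is an ∞/∞ indeterminate form.

Apply L'Hôpital's rule: differentiate numerator and denominator separately.
  f(x) = x^3   ⇒   f'(x) = 3·x^2
  g(x) = ln(x)   ⇒   g'(x) = 1/x
  lim(x→∞) f'(x)/g'(x) = lim(x→∞) (3·x^2)/(1/x)
  = ∞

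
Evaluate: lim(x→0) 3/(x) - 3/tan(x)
This is an ∞-∞ indeterminate form.

Combine fractions or rationalize to convert ∞-∞ to 0/0 form:
  lim(x→0) 3/(x) - 3/tan(x) = 0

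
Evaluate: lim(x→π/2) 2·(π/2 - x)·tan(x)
This is a 0·∞ indeterminate form.

Rewrite 0·∞ as a quotient (0/0 or ∞/∞ form), then apply L'Hôpital's rule:
  lim(x→π/2) 2·(π/2 - x)·tan(x) = 2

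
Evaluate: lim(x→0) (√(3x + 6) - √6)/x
This is a standard limit.

Factor or rationalize the expression:
  lim(x→0) (√(3x + 6) - √6)/x = sqrt(6)/4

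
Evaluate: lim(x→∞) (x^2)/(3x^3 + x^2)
This is an ∞/∞ indeterminate form.

Apply L'Hôpital's rule: differentiate numerator and denominator separately.
  f(x) = x^2   ⇒   f'(x) = 2·x
  g(x) = 3·x^3 + x^2   ⇒   g'(x) = 9·x^2 + 2·x
  lim(x→∞) f'(x)/g'(x) = lim(x→∞) (2·x)/(9·x^2 + 2·x)
  = 0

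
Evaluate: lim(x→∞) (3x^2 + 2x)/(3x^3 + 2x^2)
This is an ∞/∞ indeterminate form.

Apply L'Hôpital's rule: differentiate numerator and denominator separately.
  f(x) = 3·x^2 + 2·x   ⇒   f'(x) = 6·x + 2
  g(x) = 3·x^3 + 2·x^2   ⇒   g'(x) = 9·x^2 + 4·x
  lim(x→∞) f'(x)/g'(x) = lim(x→∞) (6·x + 2)/(9·x^2 + 4·x)
  = 0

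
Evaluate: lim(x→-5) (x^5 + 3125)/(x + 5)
This is a standard limit.

Factor or rationalize the expression:
  lim(x→-5) (x^5 + 3125)/(x + 5) = 3125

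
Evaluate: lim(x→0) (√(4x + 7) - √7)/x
This is a standard limit.

Factor or rationalize the expression:
  lim(x→0) (√(4x + 7) - √7)/x = 2·sqrt(7)/7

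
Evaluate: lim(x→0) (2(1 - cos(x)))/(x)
This is a 0/0 indeterminate form.

Apply L'Hôpital's rule: differentiate numerator and denominator separately.
  f(x) = 2 - 2·cos(x)   ⇒   f'(x) = 2·sin(x)
  g(x) = x   ⇒   g'(x) = 1
  lim(x→0) f'(x)/g'(x) = lim(x→0) (2·sin(x))/(1)
  = 0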